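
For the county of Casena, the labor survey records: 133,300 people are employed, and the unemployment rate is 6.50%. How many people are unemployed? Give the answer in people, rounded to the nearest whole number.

About 9,267 are unemployed.

Let U be the number unemployed. The labor force is E + U, and U/(E+U) = 0.0650.
So U = 0.0650 × 133,300 / (1 − 0.0650) = 8664.50 / 0.9350 ≈ 9,267.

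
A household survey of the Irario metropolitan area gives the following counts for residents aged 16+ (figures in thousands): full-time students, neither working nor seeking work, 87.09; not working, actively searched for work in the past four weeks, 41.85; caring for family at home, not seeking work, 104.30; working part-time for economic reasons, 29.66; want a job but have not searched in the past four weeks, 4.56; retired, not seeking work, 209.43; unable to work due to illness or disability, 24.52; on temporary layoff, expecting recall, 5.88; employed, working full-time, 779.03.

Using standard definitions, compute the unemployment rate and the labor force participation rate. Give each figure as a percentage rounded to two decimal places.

Employed = 29.66 + 779.03 = 808.69 thousand (anyone who worked, including part-time for economic reasons, counts as employed).
Unemployed = 41.85 + 5.88 = 47.73 thousand (jobless and actively searching, or on temporary layoff).
Labor force = 808.69 + 47.73 = 856.42 thousand.
Not in labor force = 87.09 + 104.30 + 4.56 + 209.43 + 24.52 = 429.90 thousand (those not working and not actively searching are outside the labor force — including those who want a job but have given up searching).
Civilian working-age population = 856.42 + 429.90 = 1,286.32 thousand.
Unemployment rate = 47.73 / 856.42 = 5.57%.
Labor force participation rate = 856.42 / 1,286.32 = 66.58%.

Unemployment rate ≈ 5.57%; labor force participation rate ≈ 66.58%.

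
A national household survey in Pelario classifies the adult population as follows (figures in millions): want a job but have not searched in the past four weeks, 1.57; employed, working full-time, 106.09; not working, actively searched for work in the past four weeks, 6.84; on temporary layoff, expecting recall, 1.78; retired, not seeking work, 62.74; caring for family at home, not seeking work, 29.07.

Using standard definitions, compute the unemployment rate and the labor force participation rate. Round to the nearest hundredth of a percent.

Unemployment rate ≈ 7.51%; labor force participation rate ≈ 55.13%.

Employed = 106.09 million.
Unemployed = 6.84 + 1.78 = 8.62 million (jobless and actively searching, or on temporary layoff).
Labor force = 106.09 + 8.62 = 114.71 million.
Not in labor force = 1.57 + 62.74 + 29.07 = 93.38 million (those not working and not actively searching are outside the labor force — including those who want a job but have given up searching).
Civilian working-age population = 114.71 + 93.38 = 208.09 million.
Unemployment rate = 8.62 / 114.71 = 7.51%.
Labor force participation rate = 114.71 / 208.09 = 55.13%.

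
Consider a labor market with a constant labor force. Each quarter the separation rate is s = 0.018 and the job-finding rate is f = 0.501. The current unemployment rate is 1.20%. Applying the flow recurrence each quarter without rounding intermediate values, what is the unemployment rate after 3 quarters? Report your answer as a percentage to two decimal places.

With a fixed labor force, u_{t+1} = u_t + s·(1−u_t) − f·u_t = u_t·(1−s−f) + s.
Here 1−s−f = 0.481 and s = 0.018.
u_1 = 0.012000 × 0.481 + 0.018 = 0.023772.
u_2 = 0.023772 × 0.481 + 0.018 = 0.029434.
u_3 = 0.029434 × 0.481 + 0.018 = 0.032158.

Unemployment rate after three quarters ≈ 3.22%.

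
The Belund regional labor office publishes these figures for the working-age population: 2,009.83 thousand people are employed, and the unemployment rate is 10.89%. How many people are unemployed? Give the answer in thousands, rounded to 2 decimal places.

About 245.62 thousand are unemployed.

Let U be the number unemployed. The labor force is E + U, and U/(E+U) = 0.1089.
So U = 0.1089 × 2,009.83 / (1 − 0.1089) = 218.8705 / 0.8911 ≈ 245.62 thousand.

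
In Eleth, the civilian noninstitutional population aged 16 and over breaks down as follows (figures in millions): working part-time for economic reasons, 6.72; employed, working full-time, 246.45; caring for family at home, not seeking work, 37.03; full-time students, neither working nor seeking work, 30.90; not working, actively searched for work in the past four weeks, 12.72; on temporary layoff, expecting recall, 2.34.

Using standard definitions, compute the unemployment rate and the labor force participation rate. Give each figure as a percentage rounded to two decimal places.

Employed = 6.72 + 246.45 = 253.17 million (anyone who worked, including part-time for economic reasons, counts as employed).
Unemployed = 12.72 + 2.34 = 15.06 million (jobless and actively searching, or on temporary layoff).
Labor force = 253.17 + 15.06 = 268.23 million.
Not in labor force = 37.03 + 30.90 = 67.93 million (those not working and not actively searching are outside the labor force).
Civilian working-age population = 268.23 + 67.93 = 336.16 million.
Unemployment rate = 15.06 / 268.23 = 5.61%.
Labor force participation rate = 268.23 / 336.16 = 79.79%.

Unemployment rate ≈ 5.61%; labor force participation rate ≈ 79.79%.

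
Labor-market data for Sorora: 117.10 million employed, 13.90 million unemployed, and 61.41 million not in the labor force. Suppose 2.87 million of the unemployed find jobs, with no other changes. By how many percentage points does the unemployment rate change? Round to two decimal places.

The unemployment rate changes by −2.19 percentage points.

Initially, labor force = 117.10 + 13.90 = 131.00 million, so u = 13.90/131.00 = 10.61%.
After the change, unemployed falls and employed rises by 2.87; labor force unchanged → E = 119.97, U = 11.03, labor force = 131.00 million.
New unemployment rate = 11.03 / 131.00 = 8.42%.
Change = 8.42% − 10.61% = −2.19 percentage points.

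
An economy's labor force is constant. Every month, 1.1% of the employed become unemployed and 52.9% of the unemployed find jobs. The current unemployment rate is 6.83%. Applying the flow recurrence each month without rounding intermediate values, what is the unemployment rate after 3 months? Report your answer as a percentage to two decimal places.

With a fixed labor force, u_{t+1} = u_t + s·(1−u_t) − f·u_t = u_t·(1−s−f) + s.
Here 1−s−f = 0.460 and s = 0.011.
u_1 = 0.068300 × 0.460 + 0.011 = 0.042418.
u_2 = 0.042418 × 0.460 + 0.011 = 0.030512.
u_3 = 0.030512 × 0.460 + 0.011 = 0.025036.

Unemployment rate after three months ≈ 2.50%.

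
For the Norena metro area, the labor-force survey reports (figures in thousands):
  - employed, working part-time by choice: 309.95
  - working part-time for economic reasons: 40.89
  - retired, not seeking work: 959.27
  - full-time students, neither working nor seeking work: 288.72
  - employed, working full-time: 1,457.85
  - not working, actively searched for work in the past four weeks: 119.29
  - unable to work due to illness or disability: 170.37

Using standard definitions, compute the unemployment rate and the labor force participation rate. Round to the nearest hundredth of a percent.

Unemployment rate ≈ 6.19%; labor force participation rate ≈ 57.61%.

Employed = 309.95 + 40.89 + 1,457.85 = 1,808.69 thousand (anyone who worked, including part-time for economic reasons, counts as employed).
Unemployed = 119.29 thousand.
Labor force = 1,808.69 + 119.29 = 1,927.98 thousand.
Not in labor force = 959.27 + 288.72 + 170.37 = 1,418.36 thousand (those not working and not actively searching are outside the labor force).
Civilian working-age population = 1,927.98 + 1,418.36 = 3,346.34 thousand.
Unemployment rate = 119.29 / 1,927.98 = 6.19%.
Labor force participation rate = 1,927.98 / 3,346.34 = 57.61%.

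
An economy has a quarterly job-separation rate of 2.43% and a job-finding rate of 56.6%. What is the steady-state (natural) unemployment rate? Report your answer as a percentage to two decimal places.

Steady-state unemployment rate ≈ 4.12%.

At steady state the flows balance: s·E = f·U, so U/(E+U) = s/(s+f).
u* = 2.43 / (2.43 + 56.6) = 2.43 / 59.03 = 4.12%.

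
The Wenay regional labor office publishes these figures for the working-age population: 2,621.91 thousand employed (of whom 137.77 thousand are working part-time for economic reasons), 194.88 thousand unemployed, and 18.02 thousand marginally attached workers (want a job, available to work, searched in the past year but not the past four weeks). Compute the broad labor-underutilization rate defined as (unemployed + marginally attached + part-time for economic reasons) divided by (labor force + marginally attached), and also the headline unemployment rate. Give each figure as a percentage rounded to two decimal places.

Labor force = 2,621.91 + 194.88 = 2,816.79 thousand.
Numerator = 194.88 + 18.02 + 137.77 = 350.67 thousand.
Denominator = 2,816.79 + 18.02 = 2,834.81 thousand.
Broad rate = 350.67 / 2,834.81 = 12.37%.
Headline unemployment rate = 194.88 / 2,816.79 = 6.92%.

Broad underutilization rate ≈ 12.37%; headline unemployment rate ≈ 6.92%.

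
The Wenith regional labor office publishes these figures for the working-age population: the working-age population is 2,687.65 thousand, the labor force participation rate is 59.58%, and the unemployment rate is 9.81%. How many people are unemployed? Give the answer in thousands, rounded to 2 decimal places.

Labor force = 0.5958 × 2,687.65 = 1,601.30 thousand.
Unemployed = 0.0981 × 1,601.30 ≈ 157.09 thousand.

About 157.09 thousand are unemployed.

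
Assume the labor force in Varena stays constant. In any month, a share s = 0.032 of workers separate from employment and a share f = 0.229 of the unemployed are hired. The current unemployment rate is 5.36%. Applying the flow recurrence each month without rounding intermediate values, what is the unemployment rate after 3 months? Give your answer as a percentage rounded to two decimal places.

With a fixed labor force, u_{t+1} = u_t + s·(1−u_t) − f·u_t = u_t·(1−s−f) + s.
Here 1−s−f = 0.739 and s = 0.032.
u_1 = 0.053600 × 0.739 + 0.032 = 0.071610.
u_2 = 0.071610 × 0.739 + 0.032 = 0.084920.
u_3 = 0.084920 × 0.739 + 0.032 = 0.094756.

Unemployment rate after three months ≈ 9.48%.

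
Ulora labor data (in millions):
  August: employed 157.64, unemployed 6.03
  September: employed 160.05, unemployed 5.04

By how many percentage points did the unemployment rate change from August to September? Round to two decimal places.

The unemployment rate changed by −0.63 percentage points.

August: labor force = 157.64 + 6.03 = 163.67; u = 6.03/163.67 = 3.68%.
September: labor force = 160.05 + 5.04 = 165.09; u = 5.04/165.09 = 3.05%.
Change = 3.05% − 3.68% = −0.63 pp.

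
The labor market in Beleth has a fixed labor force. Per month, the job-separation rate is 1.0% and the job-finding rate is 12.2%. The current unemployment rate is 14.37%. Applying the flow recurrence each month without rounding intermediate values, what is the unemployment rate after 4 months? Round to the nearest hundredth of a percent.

With a fixed labor force, u_{t+1} = u_t + s·(1−u_t) − f·u_t = u_t·(1−s−f) + s.
Here 1−s−f = 0.868 and s = 0.010.
u_1 = 0.143700 × 0.868 + 0.010 = 0.134732.
u_2 = 0.134732 × 0.868 + 0.010 = 0.126947.
u_3 = 0.126947 × 0.868 + 0.010 = 0.120190.
u_4 = 0.120190 × 0.868 + 0.010 = 0.114325.

Unemployment rate after four months ≈ 11.43%.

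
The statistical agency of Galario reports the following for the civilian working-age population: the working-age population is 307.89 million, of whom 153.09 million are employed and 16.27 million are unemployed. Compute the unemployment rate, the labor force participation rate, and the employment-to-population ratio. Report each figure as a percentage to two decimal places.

Unemployment rate ≈ 9.61%; labor force participation rate ≈ 55.01%; employment-population ratio ≈ 49.72%.

Labor force = employed + unemployed = 153.09 + 16.27 = 169.36 million.
Unemployment rate = 16.27 / 169.36 = 9.61%.
Labor force participation rate = 169.36 / 307.89 = 55.01%.
Employment-population ratio = 153.09 / 307.89 = 49.72%.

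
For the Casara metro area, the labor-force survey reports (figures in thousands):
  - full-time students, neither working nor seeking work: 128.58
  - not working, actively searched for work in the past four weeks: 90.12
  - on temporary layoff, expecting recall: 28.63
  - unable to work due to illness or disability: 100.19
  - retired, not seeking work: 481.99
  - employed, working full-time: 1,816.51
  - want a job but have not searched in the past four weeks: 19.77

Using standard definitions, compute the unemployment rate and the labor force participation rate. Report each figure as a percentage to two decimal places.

Employed = 1,816.51 thousand.
Unemployed = 90.12 + 28.63 = 118.75 thousand (jobless and actively searching, or on temporary layoff).
Labor force = 1,816.51 + 118.75 = 1,935.26 thousand.
Not in labor force = 128.58 + 100.19 + 481.99 + 19.77 = 730.53 thousand (those not working and not actively searching are outside the labor force — including those who want a job but have given up searching).
Civilian working-age population = 1,935.26 + 730.53 = 2,665.79 thousand.
Unemployment rate = 118.75 / 1,935.26 = 6.14%.
Labor force participation rate = 1,935.26 / 2,665.79 = 72.60%.

Unemployment rate ≈ 6.14%; labor force participation rate ≈ 72.60%.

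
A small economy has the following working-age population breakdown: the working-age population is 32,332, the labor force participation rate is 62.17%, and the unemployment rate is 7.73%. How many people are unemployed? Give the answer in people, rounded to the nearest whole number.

About 1,554 are unemployed.

Labor force = 0.6217 × 32,332 = 20,101.
Unemployed = 0.0773 × 20,101 ≈ 1,554.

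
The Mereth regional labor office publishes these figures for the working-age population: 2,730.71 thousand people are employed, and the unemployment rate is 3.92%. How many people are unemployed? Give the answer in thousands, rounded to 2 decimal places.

Let U be the number unemployed. The labor force is E + U, and U/(E+U) = 0.0392.
So U = 0.0392 × 2,730.71 / (1 − 0.0392) = 107.0438 / 0.9608 ≈ 111.41 thousand.

About 111.41 thousand are unemployed.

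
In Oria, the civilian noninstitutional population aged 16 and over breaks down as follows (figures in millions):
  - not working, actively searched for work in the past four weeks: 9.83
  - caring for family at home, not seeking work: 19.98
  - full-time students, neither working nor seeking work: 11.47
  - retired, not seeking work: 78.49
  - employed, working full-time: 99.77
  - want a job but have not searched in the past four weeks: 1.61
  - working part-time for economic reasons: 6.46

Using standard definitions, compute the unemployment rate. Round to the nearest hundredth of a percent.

Unemployment rate ≈ 8.47%.

Employed = 99.77 + 6.46 = 106.23 million (anyone who worked, including part-time for economic reasons, counts as employed).
Unemployed = 9.83 million.
Labor force = 106.23 + 9.83 = 116.06 million.
Unemployment rate = 9.83 / 116.06 = 8.47%.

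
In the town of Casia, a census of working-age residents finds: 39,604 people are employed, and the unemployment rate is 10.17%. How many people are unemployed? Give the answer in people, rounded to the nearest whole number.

Let U be the number unemployed. The labor force is E + U, and U/(E+U) = 0.1017.
So U = 0.1017 × 39,604 / (1 − 0.1017) = 4027.73 / 0.8983 ≈ 4,484.

About 4,484 are unemployed.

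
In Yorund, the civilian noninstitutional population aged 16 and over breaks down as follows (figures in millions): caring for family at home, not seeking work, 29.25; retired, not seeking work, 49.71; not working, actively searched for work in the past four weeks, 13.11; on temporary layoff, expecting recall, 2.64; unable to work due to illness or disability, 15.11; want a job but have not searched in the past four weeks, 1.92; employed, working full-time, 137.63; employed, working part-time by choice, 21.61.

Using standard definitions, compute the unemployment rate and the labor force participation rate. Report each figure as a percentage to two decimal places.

Unemployment rate ≈ 9.00%; labor force participation rate ≈ 64.58%.

Employed = 137.63 + 21.61 = 159.24 million.
Unemployed = 13.11 + 2.64 = 15.75 million (jobless and actively searching, or on temporary layoff).
Labor force = 159.24 + 15.75 = 174.99 million.
Not in labor force = 29.25 + 49.71 + 15.11 + 1.92 = 95.99 million (those not working and not actively searching are outside the labor force — including those who want a job but have given up searching).
Civilian working-age population = 174.99 + 95.99 = 270.98 million.
Unemployment rate = 15.75 / 174.99 = 9.00%.
Labor force participation rate = 174.99 / 270.98 = 64.58%.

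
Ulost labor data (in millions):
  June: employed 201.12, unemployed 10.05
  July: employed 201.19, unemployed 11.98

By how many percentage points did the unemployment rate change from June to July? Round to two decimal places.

June: labor force = 201.12 + 10.05 = 211.17; u = 10.05/211.17 = 4.76%.
July: labor force = 201.19 + 11.98 = 213.17; u = 11.98/213.17 = 5.62%.
Change = 5.62% − 4.76% = +0.86 pp.

The unemployment rate changed by +0.86 percentage points.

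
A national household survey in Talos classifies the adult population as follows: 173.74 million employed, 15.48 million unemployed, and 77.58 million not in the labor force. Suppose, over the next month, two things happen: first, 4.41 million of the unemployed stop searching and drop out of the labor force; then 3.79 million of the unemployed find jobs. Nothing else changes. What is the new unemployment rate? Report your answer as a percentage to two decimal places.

New unemployment rate ≈ 3.94%.

Initially, labor force = 173.74 + 15.48 = 189.22 million, so u = 15.48/189.22 = 8.18%.
After the first change, unemployed and labor force both fall by 4.41 → E = 173.74, U = 11.07, labor force = 184.81 million.
After the second change, unemployed falls and employed rises by 3.79; labor force unchanged → E = 177.53, U = 7.28, labor force = 184.81 million.
New unemployment rate = 7.28 / 184.81 = 3.94%.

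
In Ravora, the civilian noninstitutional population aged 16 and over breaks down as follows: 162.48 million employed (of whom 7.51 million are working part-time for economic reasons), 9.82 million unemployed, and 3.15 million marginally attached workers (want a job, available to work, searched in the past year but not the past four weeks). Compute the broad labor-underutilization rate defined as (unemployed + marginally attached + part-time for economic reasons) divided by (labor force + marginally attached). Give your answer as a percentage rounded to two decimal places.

Labor force = 162.48 + 9.82 = 172.30 million.
Numerator = 9.82 + 3.15 + 7.51 = 20.48 million.
Denominator = 172.30 + 3.15 = 175.45 million.
Broad rate = 20.48 / 175.45 = 11.67%.

Broad underutilization rate ≈ 11.67%.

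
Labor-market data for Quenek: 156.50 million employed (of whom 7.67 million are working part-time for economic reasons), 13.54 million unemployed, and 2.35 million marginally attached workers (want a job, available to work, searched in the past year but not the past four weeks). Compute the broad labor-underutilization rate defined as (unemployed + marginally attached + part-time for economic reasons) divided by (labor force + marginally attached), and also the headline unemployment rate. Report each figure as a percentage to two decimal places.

Labor force = 156.50 + 13.54 = 170.04 million.
Numerator = 13.54 + 2.35 + 7.67 = 23.56 million.
Denominator = 170.04 + 2.35 = 172.39 million.
Broad rate = 23.56 / 172.39 = 13.67%.
Headline unemployment rate = 13.54 / 170.04 = 7.96%.

Broad underutilization rate ≈ 13.67%; headline unemployment rate ≈ 7.96%.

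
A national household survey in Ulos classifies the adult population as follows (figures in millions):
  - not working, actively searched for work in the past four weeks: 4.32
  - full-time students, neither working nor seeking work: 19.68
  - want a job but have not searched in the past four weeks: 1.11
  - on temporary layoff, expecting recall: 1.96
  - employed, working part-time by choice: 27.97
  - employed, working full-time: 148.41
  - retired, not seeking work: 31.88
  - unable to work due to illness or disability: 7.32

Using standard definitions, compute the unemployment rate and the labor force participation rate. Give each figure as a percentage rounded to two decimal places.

Employed = 27.97 + 148.41 = 176.38 million.
Unemployed = 4.32 + 1.96 = 6.28 million (jobless and actively searching, or on temporary layoff).
Labor force = 176.38 + 6.28 = 182.66 million.
Not in labor force = 19.68 + 1.11 + 31.88 + 7.32 = 59.99 million (those not working and not actively searching are outside the labor force — including those who want a job but have given up searching).
Civilian working-age population = 182.66 + 59.99 = 242.65 million.
Unemployment rate = 6.28 / 182.66 = 3.44%.
Labor force participation rate = 182.66 / 242.65 = 75.28%.

Unemployment rate ≈ 3.44%; labor force participation rate ≈ 75.28%.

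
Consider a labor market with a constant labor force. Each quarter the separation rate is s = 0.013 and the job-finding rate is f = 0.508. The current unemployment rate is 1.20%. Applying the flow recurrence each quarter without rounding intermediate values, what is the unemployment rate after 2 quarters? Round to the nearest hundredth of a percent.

With a fixed labor force, u_{t+1} = u_t + s·(1−u_t) − f·u_t = u_t·(1−s−f) + s.
Here 1−s−f = 0.479 and s = 0.013.
u_1 = 0.012000 × 0.479 + 0.013 = 0.018748.
u_2 = 0.018748 × 0.479 + 0.013 = 0.021980.

Unemployment rate after two quarters ≈ 2.20%.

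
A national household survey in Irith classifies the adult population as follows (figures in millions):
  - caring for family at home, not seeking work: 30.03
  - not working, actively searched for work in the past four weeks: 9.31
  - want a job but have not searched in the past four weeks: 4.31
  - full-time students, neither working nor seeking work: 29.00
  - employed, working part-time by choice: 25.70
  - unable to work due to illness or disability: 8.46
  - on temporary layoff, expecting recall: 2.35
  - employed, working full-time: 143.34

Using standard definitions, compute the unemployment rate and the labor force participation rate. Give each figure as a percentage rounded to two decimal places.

Unemployment rate ≈ 6.45%; labor force participation rate ≈ 71.56%.

Employed = 25.70 + 143.34 = 169.04 million.
Unemployed = 9.31 + 2.35 = 11.66 million (jobless and actively searching, or on temporary layoff).
Labor force = 169.04 + 11.66 = 180.70 million.
Not in labor force = 30.03 + 4.31 + 29.00 + 8.46 = 71.80 million (those not working and not actively searching are outside the labor force — including those who want a job but have given up searching).
Civilian working-age population = 180.70 + 71.80 = 252.50 million.
Unemployment rate = 11.66 / 180.70 = 6.45%.
Labor force participation rate = 180.70 / 252.50 = 71.56%.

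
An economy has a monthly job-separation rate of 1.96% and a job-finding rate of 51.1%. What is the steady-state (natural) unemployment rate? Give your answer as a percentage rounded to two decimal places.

At steady state the flows balance: s·E = f·U, so U/(E+U) = s/(s+f).
u* = 1.96 / (1.96 + 51.1) = 1.96 / 53.06 = 3.69%.

Steady-state unemployment rate ≈ 3.69%.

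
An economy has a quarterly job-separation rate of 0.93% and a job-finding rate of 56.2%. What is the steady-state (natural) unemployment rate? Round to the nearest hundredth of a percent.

At steady state the flows balance: s·E = f·U, so U/(E+U) = s/(s+f).
u* = 0.93 / (0.93 + 56.2) = 0.93 / 57.13 = 1.63%.

Steady-state unemployment rate ≈ 1.63%.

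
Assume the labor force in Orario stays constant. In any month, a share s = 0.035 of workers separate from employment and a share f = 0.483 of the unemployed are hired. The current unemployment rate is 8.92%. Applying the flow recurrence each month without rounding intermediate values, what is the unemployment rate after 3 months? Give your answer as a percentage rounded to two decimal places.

With a fixed labor force, u_{t+1} = u_t + s·(1−u_t) − f·u_t = u_t·(1−s−f) + s.
Here 1−s−f = 0.482 and s = 0.035.
u_1 = 0.089200 × 0.482 + 0.035 = 0.077994.
u_2 = 0.077994 × 0.482 + 0.035 = 0.072593.
u_3 = 0.072593 × 0.482 + 0.035 = 0.069990.

Unemployment rate after three months ≈ 7.00%.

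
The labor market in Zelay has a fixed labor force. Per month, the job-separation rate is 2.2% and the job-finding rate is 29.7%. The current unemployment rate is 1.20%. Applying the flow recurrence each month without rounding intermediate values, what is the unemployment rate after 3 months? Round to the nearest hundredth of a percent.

With a fixed labor force, u_{t+1} = u_t + s·(1−u_t) − f·u_t = u_t·(1−s−f) + s.
Here 1−s−f = 0.681 and s = 0.022.
u_1 = 0.012000 × 0.681 + 0.022 = 0.030172.
u_2 = 0.030172 × 0.681 + 0.022 = 0.042547.
u_3 = 0.042547 × 0.681 + 0.022 = 0.050975.

Unemployment rate after three months ≈ 5.10%.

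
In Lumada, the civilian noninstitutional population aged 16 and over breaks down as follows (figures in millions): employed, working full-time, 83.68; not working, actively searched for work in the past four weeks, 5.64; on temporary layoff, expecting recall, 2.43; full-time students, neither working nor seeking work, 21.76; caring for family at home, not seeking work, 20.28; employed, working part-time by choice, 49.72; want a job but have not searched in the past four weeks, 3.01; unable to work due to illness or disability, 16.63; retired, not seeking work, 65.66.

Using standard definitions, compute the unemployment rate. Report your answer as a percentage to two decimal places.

Unemployment rate ≈ 5.70%.

Employed = 83.68 + 49.72 = 133.40 million.
Unemployed = 5.64 + 2.43 = 8.07 million (jobless and actively searching, or on temporary layoff).
Labor force = 133.40 + 8.07 = 141.47 million.
Unemployment rate = 8.07 / 141.47 = 5.70%.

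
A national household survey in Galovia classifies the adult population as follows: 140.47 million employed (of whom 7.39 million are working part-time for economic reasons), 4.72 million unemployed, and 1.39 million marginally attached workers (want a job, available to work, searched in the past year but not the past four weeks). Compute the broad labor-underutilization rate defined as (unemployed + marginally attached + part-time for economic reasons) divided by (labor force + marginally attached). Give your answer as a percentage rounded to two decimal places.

Labor force = 140.47 + 4.72 = 145.19 million.
Numerator = 4.72 + 1.39 + 7.39 = 13.50 million.
Denominator = 145.19 + 1.39 = 146.58 million.
Broad rate = 13.50 / 146.58 = 9.21%.

Broad underutilization rate ≈ 9.21%.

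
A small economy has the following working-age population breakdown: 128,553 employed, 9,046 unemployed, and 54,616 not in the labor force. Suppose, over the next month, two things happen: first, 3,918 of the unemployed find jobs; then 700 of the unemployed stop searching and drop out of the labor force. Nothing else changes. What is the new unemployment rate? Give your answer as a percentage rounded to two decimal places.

New unemployment rate ≈ 3.23%.

Initially, labor force = 128,553 + 9,046 = 137,599, so u = 9,046/137,599 = 6.57%.
After the first change, unemployed falls and employed rises by 3,918; labor force unchanged → E = 132,471, U = 5,128, labor force = 137,599.
After the second change, unemployed and labor force both fall by 700 → E = 132,471, U = 4,428, labor force = 136,899.
New unemployment rate = 4,428 / 136,899 = 3.23%.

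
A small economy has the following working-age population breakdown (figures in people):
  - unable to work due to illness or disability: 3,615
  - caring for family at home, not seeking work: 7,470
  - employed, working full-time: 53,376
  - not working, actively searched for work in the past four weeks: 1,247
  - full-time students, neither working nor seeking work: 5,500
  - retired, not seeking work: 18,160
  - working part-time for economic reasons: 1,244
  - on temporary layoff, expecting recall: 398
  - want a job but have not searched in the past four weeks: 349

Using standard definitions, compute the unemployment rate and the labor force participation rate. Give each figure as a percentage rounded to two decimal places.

Unemployment rate ≈ 2.92%; labor force participation rate ≈ 61.59%.

Employed = 53,376 + 1,244 = 54,620 (anyone who worked, including part-time for economic reasons, counts as employed).
Unemployed = 1,247 + 398 = 1,645 (jobless and actively searching, or on temporary layoff).
Labor force = 54,620 + 1,645 = 56,265.
Not in labor force = 3,615 + 7,470 + 5,500 + 18,160 + 349 = 35,094 (those not working and not actively searching are outside the labor force — including those who want a job but have given up searching).
Civilian working-age population = 56,265 + 35,094 = 91,359.
Unemployment rate = 1,645 / 56,265 = 2.92%.
Labor force participation rate = 56,265 / 91,359 = 61.59%.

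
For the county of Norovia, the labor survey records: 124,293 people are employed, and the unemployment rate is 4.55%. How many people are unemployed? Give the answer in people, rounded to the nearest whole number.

Let U be the number unemployed. The labor force is E + U, and U/(E+U) = 0.0455.
So U = 0.0455 × 124,293 / (1 − 0.0455) = 5655.33 / 0.9545 ≈ 5,925.

About 5,925 are unemployed.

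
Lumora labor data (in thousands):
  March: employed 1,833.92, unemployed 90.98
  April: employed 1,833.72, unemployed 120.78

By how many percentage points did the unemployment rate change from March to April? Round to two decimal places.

March: labor force = 1,833.92 + 90.98 = 1,924.90; u = 90.98/1,924.90 = 4.73%.
April: labor force = 1,833.72 + 120.78 = 1,954.50; u = 120.78/1,954.50 = 6.18%.
Change = 6.18% − 4.73% = +1.45 pp.

The unemployment rate changed by +1.45 percentage points.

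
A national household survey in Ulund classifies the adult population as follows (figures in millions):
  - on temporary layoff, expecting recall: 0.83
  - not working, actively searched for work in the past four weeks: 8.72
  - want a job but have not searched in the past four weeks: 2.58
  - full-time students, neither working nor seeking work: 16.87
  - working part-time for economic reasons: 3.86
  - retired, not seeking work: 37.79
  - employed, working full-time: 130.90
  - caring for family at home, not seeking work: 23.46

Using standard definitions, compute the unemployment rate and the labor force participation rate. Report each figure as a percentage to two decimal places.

Employed = 3.86 + 130.90 = 134.76 million (anyone who worked, including part-time for economic reasons, counts as employed).
Unemployed = 0.83 + 8.72 = 9.55 million (jobless and actively searching, or on temporary layoff).
Labor force = 134.76 + 9.55 = 144.31 million.
Not in labor force = 2.58 + 16.87 + 37.79 + 23.46 = 80.70 million (those not working and not actively searching are outside the labor force — including those who want a job but have given up searching).
Civilian working-age population = 144.31 + 80.70 = 225.01 million.
Unemployment rate = 9.55 / 144.31 = 6.62%.
Labor force participation rate = 144.31 / 225.01 = 64.13%.

Unemployment rate ≈ 6.62%; labor force participation rate ≈ 64.13%.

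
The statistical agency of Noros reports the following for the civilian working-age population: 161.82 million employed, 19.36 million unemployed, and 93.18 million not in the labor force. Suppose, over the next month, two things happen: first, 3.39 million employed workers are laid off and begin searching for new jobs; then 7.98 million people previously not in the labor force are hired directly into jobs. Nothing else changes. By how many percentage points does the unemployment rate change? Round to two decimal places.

Initially, labor force = 161.82 + 19.36 = 181.18 million, so u = 19.36/181.18 = 10.69%.
After the first change, employed falls and unemployed rises by 3.39; labor force unchanged → E = 158.43, U = 22.75, labor force = 181.18 million.
After the second change, employed and labor force both rise by 7.98; unemployed unchanged → E = 166.41, U = 22.75, labor force = 189.16 million.
New unemployment rate = 22.75 / 189.16 = 12.03%.
Change = 12.03% − 10.69% = +1.34 percentage points.

The unemployment rate changes by +1.34 percentage points.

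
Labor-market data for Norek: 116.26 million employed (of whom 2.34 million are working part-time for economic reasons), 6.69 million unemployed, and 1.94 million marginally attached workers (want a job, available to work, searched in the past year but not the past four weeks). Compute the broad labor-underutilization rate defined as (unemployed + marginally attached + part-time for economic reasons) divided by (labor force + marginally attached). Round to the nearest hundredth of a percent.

Labor force = 116.26 + 6.69 = 122.95 million.
Numerator = 6.69 + 1.94 + 2.34 = 10.97 million.
Denominator = 122.95 + 1.94 = 124.89 million.
Broad rate = 10.97 / 124.89 = 8.78%.

Broad underutilization rate ≈ 8.78%.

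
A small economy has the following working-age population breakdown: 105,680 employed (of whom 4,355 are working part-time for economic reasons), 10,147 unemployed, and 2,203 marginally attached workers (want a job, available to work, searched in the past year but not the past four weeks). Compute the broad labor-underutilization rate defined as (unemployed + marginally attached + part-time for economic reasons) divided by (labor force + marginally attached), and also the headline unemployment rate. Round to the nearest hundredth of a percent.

Broad underutilization rate ≈ 14.15%; headline unemployment rate ≈ 8.76%.

Labor force = 105,680 + 10,147 = 115,827.
Numerator = 10,147 + 2,203 + 4,355 = 16,705.
Denominator = 115,827 + 2,203 = 118,030.
Broad rate = 16,705 / 118,030 = 14.15%.
Headline unemployment rate = 10,147 / 115,827 = 8.76%.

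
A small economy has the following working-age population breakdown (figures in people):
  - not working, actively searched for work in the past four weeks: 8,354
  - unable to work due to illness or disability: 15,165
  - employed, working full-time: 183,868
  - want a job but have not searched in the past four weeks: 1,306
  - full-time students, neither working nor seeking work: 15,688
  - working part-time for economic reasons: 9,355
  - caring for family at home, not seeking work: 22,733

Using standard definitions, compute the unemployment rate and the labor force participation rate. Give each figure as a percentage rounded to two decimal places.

Employed = 183,868 + 9,355 = 193,223 (anyone who worked, including part-time for economic reasons, counts as employed).
Unemployed = 8,354.
Labor force = 193,223 + 8,354 = 201,577.
Not in labor force = 15,165 + 1,306 + 15,688 + 22,733 = 54,892 (those not working and not actively searching are outside the labor force — including those who want a job but have given up searching).
Civilian working-age population = 201,577 + 54,892 = 256,469.
Unemployment rate = 8,354 / 201,577 = 4.14%.
Labor force participation rate = 201,577 / 256,469 = 78.60%.

Unemployment rate ≈ 4.14%; labor force participation rate ≈ 78.60%.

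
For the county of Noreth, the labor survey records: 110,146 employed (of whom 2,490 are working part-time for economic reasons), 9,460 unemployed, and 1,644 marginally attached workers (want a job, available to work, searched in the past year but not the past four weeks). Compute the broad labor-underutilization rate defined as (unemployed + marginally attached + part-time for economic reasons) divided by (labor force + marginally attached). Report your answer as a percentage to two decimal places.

Broad underutilization rate ≈ 11.21%.

Labor force = 110,146 + 9,460 = 119,606.
Numerator = 9,460 + 1,644 + 2,490 = 13,594.
Denominator = 119,606 + 1,644 = 121,250.
Broad rate = 13,594 / 121,250 = 11.21%.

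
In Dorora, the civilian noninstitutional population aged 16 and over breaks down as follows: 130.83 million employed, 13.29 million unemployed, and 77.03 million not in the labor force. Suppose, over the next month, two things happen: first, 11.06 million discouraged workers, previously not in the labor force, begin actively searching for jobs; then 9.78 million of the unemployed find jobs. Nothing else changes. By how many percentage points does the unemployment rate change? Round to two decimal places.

The unemployment rate changes by +0.17 percentage points.

Initially, labor force = 130.83 + 13.29 = 144.12 million, so u = 13.29/144.12 = 9.22%.
After the first change, unemployed and labor force both rise by 11.06 → E = 130.83, U = 24.35, labor force = 155.18 million.
After the second change, unemployed falls and employed rises by 9.78; labor force unchanged → E = 140.61, U = 14.57, labor force = 155.18 million.
New unemployment rate = 14.57 / 155.18 = 9.39%.
Change = 9.39% − 9.22% = +0.17 percentage points.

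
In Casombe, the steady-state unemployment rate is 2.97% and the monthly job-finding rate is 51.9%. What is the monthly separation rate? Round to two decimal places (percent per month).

Separation rate ≈ 1.59% per month.

From u* = s/(s+f): s = u·f/(1−u).
s = 0.0297 × 51.9 / (1 − 0.0297) = 1.5414 / 0.9703 ≈ 1.59% per month.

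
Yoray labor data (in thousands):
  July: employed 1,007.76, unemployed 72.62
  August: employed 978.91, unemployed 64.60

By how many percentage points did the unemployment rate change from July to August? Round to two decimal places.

July: labor force = 1,007.76 + 72.62 = 1,080.38; u = 72.62/1,080.38 = 6.72%.
August: labor force = 978.91 + 64.60 = 1,043.51; u = 64.60/1,043.51 = 6.19%.
Change = 6.19% − 6.72% = −0.53 pp.

The unemployment rate changed by −0.53 percentage points.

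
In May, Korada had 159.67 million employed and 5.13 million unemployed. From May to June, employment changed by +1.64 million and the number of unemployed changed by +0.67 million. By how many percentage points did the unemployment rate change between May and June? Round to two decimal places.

May: labor force = 159.67 + 5.13 = 164.80; u = 5.13/164.80 = 3.11%.
June: labor force = 161.31 + 5.80 = 167.11; u = 5.80/167.11 = 3.47%.
Change = 3.47% − 3.11% = +0.36 pp.

The unemployment rate changed by +0.36 percentage points.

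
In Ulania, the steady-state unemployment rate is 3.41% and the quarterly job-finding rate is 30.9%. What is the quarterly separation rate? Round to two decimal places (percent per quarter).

Separation rate ≈ 1.09% per quarter.

From u* = s/(s+f): s = u·f/(1−u).
s = 0.0341 × 30.9 / (1 − 0.0341) = 1.0537 / 0.9659 ≈ 1.09% per quarter.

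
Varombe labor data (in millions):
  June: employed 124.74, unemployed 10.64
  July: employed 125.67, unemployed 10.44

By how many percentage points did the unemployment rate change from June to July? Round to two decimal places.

The unemployment rate changed by −0.19 percentage points.

June: labor force = 124.74 + 10.64 = 135.38; u = 10.64/135.38 = 7.86%.
July: labor force = 125.67 + 10.44 = 136.11; u = 10.44/136.11 = 7.67%.
Change = 7.67% − 7.86% = −0.19 pp.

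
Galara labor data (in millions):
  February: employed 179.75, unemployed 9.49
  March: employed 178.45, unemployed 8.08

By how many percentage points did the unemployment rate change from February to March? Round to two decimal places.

February: labor force = 179.75 + 9.49 = 189.24; u = 9.49/189.24 = 5.01%.
March: labor force = 178.45 + 8.08 = 186.53; u = 8.08/186.53 = 4.33%.
Change = 4.33% − 5.01% = −0.68 pp.

The unemployment rate changed by −0.68 percentage points.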